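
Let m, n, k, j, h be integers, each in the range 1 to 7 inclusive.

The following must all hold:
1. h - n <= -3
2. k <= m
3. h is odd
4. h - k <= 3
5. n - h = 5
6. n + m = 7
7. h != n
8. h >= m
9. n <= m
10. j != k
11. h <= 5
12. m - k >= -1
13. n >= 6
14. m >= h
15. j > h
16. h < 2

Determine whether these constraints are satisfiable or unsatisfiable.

Unsatisfiable

From constraints 9 and 13: m ≥ n and n ≥ 6, so m ≥ 6. From constraints 8 and 11: m ≤ h and h ≤ 5, so m ≤ 5. But 5 < 6, so no value of m works.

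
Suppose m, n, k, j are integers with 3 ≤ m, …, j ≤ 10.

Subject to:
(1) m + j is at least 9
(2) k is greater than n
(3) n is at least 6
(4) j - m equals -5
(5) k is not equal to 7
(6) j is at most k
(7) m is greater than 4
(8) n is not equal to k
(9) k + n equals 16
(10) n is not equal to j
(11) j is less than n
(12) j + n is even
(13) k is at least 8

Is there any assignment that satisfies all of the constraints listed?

Try m = 8, n = 7, k = 9, j = 3.
Check constraint 1: m + j = 11; constraint 4: j - m = -5. The remaining constraints are straightforward to verify.

Satisfiable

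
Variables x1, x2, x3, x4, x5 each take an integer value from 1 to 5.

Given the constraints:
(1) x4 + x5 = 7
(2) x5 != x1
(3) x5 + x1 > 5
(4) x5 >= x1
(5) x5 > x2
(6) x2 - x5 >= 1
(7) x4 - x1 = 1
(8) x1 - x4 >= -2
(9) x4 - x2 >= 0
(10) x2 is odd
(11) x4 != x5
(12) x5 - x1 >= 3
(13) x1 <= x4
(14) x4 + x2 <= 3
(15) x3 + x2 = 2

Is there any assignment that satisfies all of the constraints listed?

Unsatisfiable

Constraints 6, 8, 9, and 12 give x2 − x5 ≥ 1, x5 − x1 ≥ 3, x1 − x4 ≥ -2, x4 − x2 ≥ 0.
Adding all 4 inequalities: the left sides telescope to 0, and the right sides sum to 1 + 3 + (-2) + 0 = 2. So 0 ≥ 2, which is false.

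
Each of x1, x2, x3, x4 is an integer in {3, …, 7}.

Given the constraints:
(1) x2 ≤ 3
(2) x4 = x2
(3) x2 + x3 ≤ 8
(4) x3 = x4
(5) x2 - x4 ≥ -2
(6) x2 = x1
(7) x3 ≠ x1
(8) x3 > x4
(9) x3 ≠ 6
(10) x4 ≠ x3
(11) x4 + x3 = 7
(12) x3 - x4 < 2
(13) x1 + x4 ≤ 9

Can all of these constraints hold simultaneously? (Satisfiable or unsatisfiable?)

From constraints 2, 4, and 6, x3 = x4 = x2 = x1, so x3 = x1. But constraint 7 says x3 ≠ x1. Contradiction.

Unsatisfiable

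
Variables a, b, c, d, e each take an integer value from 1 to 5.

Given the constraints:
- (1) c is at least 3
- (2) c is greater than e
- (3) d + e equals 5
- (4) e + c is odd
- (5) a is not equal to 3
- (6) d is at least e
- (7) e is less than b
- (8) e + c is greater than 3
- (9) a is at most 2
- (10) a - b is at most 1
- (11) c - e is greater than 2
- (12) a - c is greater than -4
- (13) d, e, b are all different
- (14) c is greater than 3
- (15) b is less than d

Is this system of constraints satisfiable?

Satisfiable

The assignment a = 2, b = 3, c = 4, d = 4, e = 1 works:
  constraint 3 holds since d + e = 5.
  constraint 8 holds since e + c = 5.
The rest check out directly.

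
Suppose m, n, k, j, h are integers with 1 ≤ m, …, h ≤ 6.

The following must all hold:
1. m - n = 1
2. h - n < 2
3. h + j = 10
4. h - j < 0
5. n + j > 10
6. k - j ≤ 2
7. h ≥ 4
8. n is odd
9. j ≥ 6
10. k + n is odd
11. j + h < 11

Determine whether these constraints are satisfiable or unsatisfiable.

Take m = 6, n = 5, k = 6, j = 6, h = 4. Then constraint 1: m - n = 1; constraint 2: h - n = -1, and every other listed constraint is also met.

Satisfiable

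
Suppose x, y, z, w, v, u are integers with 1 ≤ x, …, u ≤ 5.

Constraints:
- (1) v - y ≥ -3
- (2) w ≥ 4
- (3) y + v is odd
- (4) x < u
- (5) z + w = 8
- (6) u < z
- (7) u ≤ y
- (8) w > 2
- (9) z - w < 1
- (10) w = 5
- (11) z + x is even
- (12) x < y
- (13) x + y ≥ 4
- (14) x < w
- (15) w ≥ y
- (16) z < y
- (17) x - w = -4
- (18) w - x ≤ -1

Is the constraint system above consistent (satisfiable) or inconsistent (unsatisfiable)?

Unsatisfiable

Constraints 4, 6, 15, 16, and 18 give z < y, y ≤ w, w < x, x < u, u < z. Chaining: z < y ≤ w < x < u < z, which forces z < z — impossible.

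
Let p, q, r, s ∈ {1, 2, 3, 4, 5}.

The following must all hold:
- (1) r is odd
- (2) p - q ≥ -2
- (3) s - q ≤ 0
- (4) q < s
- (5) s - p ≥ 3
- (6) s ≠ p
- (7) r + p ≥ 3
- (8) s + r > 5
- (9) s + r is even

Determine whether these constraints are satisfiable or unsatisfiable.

Constraints 2, 3, and 5 give q − s ≥ 0, s − p ≥ 3, p − q ≥ -2.
Adding all 3 inequalities: the left sides telescope to 0, and the right sides sum to 0 + 3 + (-2) = 1. So 0 ≥ 1, which is false.

Unsatisfiable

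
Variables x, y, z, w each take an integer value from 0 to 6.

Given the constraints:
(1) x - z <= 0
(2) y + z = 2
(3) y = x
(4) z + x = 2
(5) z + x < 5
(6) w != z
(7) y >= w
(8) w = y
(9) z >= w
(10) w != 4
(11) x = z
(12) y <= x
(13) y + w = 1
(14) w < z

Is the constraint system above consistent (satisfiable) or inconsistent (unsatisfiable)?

Unsatisfiable

From constraints 3, 8, and 11, w = y = x = z, so w = z. But constraint 6 says w ≠ z. Contradiction.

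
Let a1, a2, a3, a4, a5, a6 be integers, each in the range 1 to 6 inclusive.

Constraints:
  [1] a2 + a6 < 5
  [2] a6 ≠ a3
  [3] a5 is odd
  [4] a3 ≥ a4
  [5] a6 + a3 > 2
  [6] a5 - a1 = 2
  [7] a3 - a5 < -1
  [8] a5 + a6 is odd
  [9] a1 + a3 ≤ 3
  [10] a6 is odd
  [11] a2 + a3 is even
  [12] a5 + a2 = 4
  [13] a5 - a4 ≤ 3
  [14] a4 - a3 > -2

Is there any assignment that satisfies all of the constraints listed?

Unsatisfiable

Constraint 3 makes a5 odd and constraint 10 makes a6 odd, so a5 + a6 must be even. Constraint 8 says a5 + a6 is odd — contradiction.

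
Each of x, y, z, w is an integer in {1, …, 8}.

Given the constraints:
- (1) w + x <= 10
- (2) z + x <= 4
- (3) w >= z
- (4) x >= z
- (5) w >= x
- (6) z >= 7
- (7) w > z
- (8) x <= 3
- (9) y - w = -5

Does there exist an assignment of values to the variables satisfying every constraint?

From constraint 6: z ≥ 7. From constraints 4 and 8: z ≤ x and x ≤ 3, so z ≤ 3. But 3 < 7, so no value of z works.

Unsatisfiable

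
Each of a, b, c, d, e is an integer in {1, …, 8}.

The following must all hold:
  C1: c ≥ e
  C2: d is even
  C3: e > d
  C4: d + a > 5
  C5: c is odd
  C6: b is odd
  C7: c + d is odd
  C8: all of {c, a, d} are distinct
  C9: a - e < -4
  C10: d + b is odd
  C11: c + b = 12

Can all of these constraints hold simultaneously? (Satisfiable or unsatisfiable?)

Satisfiable

The assignment a = 2, b = 5, c = 7, d = 6, e = 7 works:
  constraint 4 holds since d + a = 8.
  constraint 9 holds since a - e = -5.
  constraint 11 holds since c + b = 12.
The rest check out directly.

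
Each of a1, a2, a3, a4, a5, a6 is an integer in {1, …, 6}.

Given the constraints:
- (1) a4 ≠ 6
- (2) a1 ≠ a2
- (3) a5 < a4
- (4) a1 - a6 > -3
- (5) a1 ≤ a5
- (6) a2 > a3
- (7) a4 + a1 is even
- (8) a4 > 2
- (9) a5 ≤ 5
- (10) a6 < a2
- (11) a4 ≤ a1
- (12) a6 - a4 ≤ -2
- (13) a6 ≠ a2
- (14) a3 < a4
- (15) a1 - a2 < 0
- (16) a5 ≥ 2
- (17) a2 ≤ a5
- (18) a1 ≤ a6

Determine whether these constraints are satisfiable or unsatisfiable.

Constraints 3, 10, 11, 17, and 18 give a6 < a2, a2 ≤ a5, a5 < a4, a4 ≤ a1, a1 ≤ a6. Chaining: a6 < a2 ≤ a5 < a4 ≤ a1 ≤ a6, which forces a6 < a6 — impossible.

Unsatisfiable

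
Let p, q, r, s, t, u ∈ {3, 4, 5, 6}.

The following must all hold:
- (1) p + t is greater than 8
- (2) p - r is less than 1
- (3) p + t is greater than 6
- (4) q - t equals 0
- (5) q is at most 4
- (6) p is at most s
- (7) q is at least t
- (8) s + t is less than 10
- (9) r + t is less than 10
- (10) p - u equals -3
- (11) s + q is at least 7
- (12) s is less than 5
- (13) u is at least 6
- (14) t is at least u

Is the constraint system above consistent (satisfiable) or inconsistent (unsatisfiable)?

From constraints 13 and 14: t ≥ u and u ≥ 6, so t ≥ 6. From constraints 5 and 7: t ≤ q and q ≤ 4, so t ≤ 4. But 4 < 6, so no value of t works.

Unsatisfiable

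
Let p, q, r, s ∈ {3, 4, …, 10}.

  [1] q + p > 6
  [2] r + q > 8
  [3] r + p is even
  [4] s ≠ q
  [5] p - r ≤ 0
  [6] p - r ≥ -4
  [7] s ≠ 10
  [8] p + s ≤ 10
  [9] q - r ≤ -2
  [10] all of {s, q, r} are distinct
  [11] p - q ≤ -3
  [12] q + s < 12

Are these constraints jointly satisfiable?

Constraints 6, 9, and 11 give p − r ≥ -4, r − q ≥ 2, q − p ≥ 3.
Adding all 3 inequalities: the left sides telescope to 0, and the right sides sum to (-4) + 2 + 3 = 1. So 0 ≥ 1, which is false.

Unsatisfiable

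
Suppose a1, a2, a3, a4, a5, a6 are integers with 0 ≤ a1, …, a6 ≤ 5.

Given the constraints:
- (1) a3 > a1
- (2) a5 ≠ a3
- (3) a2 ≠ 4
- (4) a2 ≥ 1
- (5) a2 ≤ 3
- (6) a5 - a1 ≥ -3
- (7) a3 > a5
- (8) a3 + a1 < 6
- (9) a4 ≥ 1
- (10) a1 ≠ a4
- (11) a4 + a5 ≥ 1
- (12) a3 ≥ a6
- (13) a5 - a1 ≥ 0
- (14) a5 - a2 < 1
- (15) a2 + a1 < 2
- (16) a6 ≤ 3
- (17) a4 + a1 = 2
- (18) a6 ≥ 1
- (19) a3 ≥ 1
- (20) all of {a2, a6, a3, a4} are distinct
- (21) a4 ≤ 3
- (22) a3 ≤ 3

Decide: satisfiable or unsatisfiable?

Unsatisfiable

Constraints 4, 5, 9, 16, 18, 19, 21, and 22 confine each of a2, a6, a3, a4 to the 3 values {1, …, 3}.
Constraint 20 requires all 4 of them to be distinct, but only 3 values are available — impossible by the pigeonhole principle.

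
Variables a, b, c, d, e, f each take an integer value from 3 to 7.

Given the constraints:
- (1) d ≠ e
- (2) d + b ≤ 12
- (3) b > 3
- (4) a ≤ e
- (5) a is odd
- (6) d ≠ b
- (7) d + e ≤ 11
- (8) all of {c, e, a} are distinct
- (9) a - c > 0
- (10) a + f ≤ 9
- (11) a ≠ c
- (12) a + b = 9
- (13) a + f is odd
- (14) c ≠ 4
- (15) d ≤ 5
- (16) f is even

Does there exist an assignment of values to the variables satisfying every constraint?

Setting (a, b, c, d, e, f) = (5, 4, 3, 5, 6, 4) satisfies everything: constraint 2: d + b = 9; constraint 7: d + e = 11; constraint 9: a - c = 2, and the others follow.

Satisfiable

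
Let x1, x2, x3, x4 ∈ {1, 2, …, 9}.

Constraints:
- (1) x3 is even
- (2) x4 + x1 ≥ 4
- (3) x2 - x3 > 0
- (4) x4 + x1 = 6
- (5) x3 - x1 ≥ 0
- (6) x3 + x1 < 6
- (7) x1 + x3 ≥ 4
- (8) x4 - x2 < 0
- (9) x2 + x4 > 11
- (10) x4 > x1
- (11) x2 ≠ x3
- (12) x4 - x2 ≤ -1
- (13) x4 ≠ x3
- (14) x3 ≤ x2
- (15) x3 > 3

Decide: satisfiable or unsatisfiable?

Setting (x1, x2, x3, x4) = (1, 7, 4, 5) satisfies everything: constraint 2: x4 + x1 = 6; constraint 3: x2 - x3 = 3, and the others follow.

Satisfiable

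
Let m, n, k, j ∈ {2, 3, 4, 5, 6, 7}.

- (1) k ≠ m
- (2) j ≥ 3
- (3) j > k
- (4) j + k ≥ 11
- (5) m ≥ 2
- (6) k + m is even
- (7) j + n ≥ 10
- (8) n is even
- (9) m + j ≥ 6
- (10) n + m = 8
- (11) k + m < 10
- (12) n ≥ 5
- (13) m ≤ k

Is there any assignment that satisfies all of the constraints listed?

Satisfiable

The assignment m = 2, n = 6, k = 6, j = 7 works:
  constraint 4 holds since j + k = 13.
  constraint 7 holds since j + n = 13.
  constraint 9 holds since m + j = 9.
The rest check out directly.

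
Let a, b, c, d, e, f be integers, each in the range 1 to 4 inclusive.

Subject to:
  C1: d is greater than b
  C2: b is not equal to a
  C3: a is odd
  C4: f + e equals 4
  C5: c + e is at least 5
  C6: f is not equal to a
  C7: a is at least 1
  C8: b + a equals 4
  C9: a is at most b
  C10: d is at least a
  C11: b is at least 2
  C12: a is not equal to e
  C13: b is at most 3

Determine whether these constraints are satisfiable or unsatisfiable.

One satisfying assignment is a = 1, b = 3, c = 4, d = 4, e = 2, f = 2.
For the less obvious constraints — constraint 4: f + e = 4; constraint 5: c + e = 6; constraint 8: b + a = 4 — and the others hold by inspection.

Satisfiable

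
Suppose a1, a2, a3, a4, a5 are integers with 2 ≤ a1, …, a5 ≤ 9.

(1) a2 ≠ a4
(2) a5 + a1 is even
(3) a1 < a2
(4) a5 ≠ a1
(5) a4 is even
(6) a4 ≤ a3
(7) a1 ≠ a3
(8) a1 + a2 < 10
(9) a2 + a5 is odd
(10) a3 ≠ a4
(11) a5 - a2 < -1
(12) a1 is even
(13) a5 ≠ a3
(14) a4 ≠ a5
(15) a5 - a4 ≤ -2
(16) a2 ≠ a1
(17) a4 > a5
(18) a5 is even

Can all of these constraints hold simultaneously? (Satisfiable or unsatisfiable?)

Try a1 = 4, a2 = 5, a3 = 7, a4 = 4, a5 = 2.
Check constraint 8: a1 + a2 = 9; constraint 11: a5 - a2 = -3; constraint 15: a5 - a4 = -2. The remaining constraints are straightforward to verify.

Satisfiable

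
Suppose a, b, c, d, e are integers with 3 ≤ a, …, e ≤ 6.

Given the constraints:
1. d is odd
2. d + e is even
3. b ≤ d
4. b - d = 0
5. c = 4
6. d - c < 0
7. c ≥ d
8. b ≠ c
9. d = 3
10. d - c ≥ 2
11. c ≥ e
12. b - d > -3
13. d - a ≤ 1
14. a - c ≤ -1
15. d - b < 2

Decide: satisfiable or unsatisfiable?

Constraints 10, 13, and 14 give a − d ≥ -1, d − c ≥ 2, c − a ≥ 1.
Adding all 3 inequalities: the left sides telescope to 0, and the right sides sum to (-1) + 2 + 1 = 2. So 0 ≥ 2, which is false.

Unsatisfiable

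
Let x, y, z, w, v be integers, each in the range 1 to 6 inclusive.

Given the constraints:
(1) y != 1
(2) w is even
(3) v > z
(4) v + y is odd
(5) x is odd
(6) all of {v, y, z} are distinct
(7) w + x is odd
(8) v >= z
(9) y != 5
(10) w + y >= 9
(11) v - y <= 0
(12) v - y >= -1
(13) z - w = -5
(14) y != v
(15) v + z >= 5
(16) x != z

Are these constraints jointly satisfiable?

Satisfiable

Take x = 5, y = 6, z = 1, w = 6, v = 5. Then constraint 10: w + y = 12; constraint 11: v - y = -1, and every other listed constraint is also met.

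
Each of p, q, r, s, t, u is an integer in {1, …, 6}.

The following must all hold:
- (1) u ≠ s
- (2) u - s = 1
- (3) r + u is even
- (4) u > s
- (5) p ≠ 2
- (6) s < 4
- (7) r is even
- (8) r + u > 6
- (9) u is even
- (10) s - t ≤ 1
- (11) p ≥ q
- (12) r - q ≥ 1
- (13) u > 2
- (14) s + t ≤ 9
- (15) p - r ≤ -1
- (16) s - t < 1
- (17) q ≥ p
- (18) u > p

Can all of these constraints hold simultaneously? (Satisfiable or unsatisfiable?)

One satisfying assignment is p = 1, q = 1, r = 4, s = 3, t = 4, u = 4.
For the less obvious constraints — constraint 2: u - s = 1; constraint 8: r + u = 8 — and the others hold by inspection.

Satisfiable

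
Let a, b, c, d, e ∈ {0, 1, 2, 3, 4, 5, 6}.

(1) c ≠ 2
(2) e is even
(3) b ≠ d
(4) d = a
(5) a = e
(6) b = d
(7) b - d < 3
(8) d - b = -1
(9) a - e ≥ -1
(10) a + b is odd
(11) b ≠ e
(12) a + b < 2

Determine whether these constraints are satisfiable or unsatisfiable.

Unsatisfiable

From constraints 4, 5, and 6, b = d = a = e, so b = e. But constraint 11 says b ≠ e. Contradiction.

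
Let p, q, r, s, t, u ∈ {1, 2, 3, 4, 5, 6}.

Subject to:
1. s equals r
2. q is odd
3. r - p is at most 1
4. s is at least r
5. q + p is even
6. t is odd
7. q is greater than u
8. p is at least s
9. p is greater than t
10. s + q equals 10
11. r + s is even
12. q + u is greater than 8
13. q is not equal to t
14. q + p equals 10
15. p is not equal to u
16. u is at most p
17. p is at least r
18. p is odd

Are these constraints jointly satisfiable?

Satisfiable

The assignment p = 5, q = 5, r = 5, s = 5, t = 3, u = 4 works:
  constraint 3 holds since r - p = 0.
  constraint 10 holds since s + q = 10.
  constraint 12 holds since q + u = 9.
The rest check out directly.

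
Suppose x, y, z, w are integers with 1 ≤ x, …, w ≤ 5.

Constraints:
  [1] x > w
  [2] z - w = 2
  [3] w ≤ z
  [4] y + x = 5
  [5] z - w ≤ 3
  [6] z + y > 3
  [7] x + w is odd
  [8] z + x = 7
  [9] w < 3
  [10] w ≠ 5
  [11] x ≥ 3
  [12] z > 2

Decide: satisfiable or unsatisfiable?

Satisfiable

Take x = 4, y = 1, z = 3, w = 1. Then constraint 2: z - w = 2; constraint 4: y + x = 5; constraint 5: z - w = 2, and every other listed constraint is also met.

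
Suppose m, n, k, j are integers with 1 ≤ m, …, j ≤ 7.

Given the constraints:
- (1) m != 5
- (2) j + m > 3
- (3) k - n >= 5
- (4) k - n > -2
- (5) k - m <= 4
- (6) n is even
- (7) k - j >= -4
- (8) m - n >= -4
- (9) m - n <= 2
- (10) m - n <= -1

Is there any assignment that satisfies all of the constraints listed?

Unsatisfiable

Constraints 3, 5, and 10 give m − k ≥ -4, k − n ≥ 5, n − m ≥ 1.
Adding all 3 inequalities: the left sides telescope to 0, and the right sides sum to (-4) + 5 + 1 = 2. So 0 ≥ 2, which is false.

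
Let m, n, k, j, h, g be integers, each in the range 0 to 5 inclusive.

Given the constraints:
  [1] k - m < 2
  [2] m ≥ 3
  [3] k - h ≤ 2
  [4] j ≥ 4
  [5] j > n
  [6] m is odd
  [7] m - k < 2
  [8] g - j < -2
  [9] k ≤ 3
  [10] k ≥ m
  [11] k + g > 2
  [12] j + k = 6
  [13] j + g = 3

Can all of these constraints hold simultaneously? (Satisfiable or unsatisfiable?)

Unsatisfiable

From constraint 4: j ≥ 4. From constraints 2 and 10: k ≥ m ≥ 3. Hence j + k ≥ 7. But constraint 12 requires j + k = 6, and 6 < 7. Contradiction.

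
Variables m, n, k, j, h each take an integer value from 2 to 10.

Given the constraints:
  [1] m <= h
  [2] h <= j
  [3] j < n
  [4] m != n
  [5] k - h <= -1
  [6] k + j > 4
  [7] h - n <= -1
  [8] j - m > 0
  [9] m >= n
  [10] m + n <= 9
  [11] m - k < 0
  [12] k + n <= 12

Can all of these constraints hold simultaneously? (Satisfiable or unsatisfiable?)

Unsatisfiable

Constraints 2, 3, 5, 9, and 11 give m < k, k < h, h ≤ j, j < n, n ≤ m. Chaining: m < k < h ≤ j < n ≤ m, which forces m < m — impossible.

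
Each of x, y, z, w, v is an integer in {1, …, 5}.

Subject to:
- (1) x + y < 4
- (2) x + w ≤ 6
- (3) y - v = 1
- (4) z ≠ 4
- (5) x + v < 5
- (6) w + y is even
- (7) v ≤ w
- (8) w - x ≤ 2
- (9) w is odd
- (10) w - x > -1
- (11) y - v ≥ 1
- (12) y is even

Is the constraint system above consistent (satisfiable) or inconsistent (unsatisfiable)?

Unsatisfiable

Constraint 9 makes w odd and constraint 12 makes y even, so w + y must be odd. Constraint 6 says w + y is even — contradiction.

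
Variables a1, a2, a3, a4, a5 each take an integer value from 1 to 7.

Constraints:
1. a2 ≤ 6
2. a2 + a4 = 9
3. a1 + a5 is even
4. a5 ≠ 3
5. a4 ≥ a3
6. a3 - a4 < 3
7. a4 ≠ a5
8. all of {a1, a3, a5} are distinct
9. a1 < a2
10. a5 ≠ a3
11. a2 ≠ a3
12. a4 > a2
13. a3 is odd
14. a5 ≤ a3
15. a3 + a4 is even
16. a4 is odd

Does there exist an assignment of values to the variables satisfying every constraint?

One satisfying assignment is a1 = 1, a2 = 2, a3 = 7, a4 = 7, a5 = 5.
For the less obvious constraints — constraint 2: a2 + a4 = 9; constraint 6: a3 - a4 = 0; constraint 8: values 1, 7, 5 are distinct — and the others hold by inspection.

Satisfiable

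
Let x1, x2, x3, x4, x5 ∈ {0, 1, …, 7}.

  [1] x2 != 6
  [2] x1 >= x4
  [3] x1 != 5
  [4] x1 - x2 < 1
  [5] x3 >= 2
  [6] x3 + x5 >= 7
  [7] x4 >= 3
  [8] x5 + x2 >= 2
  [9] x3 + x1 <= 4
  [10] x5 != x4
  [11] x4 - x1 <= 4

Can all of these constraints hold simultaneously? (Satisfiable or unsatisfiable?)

Unsatisfiable

From constraint 5: x3 ≥ 2. From constraints 2 and 7: x1 ≥ x4 ≥ 3. Hence x3 + x1 ≥ 5. But constraint 9 requires x3 + x1 ≤ 4, and 4 < 5. Contradiction.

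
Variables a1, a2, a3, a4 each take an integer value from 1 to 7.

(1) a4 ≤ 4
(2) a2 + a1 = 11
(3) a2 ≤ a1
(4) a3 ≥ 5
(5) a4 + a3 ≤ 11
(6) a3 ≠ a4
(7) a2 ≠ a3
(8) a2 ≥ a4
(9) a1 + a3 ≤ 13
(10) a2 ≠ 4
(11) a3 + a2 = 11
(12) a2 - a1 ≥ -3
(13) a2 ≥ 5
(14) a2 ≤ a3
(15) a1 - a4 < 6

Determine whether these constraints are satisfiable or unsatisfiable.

Satisfiable

One satisfying assignment is a1 = 6, a2 = 5, a3 = 6, a4 = 2.
For the less obvious constraints — constraint 2: a2 + a1 = 11; constraint 5: a4 + a3 = 8 — and the others hold by inspection.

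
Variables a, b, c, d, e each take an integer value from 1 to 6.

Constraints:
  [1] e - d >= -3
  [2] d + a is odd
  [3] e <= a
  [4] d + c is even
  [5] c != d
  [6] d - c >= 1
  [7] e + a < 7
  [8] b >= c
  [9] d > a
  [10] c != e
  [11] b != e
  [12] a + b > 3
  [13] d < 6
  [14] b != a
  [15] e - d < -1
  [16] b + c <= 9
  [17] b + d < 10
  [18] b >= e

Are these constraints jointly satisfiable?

One satisfying assignment is a = 2, b = 3, c = 3, d = 5, e = 2.
For the less obvious constraints — constraint 1: e - d = -3; constraint 6: d - c = 2 — and the others hold by inspection.

Satisfiable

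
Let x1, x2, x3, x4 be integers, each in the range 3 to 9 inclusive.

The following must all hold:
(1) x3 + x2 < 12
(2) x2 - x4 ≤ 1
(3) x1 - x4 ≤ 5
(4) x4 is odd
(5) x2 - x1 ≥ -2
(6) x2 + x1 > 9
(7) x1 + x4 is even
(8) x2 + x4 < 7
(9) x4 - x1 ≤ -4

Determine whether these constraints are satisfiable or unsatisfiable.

Unsatisfiable

Constraints 2, 5, and 9 give x1 − x4 ≥ 4, x4 − x2 ≥ -1, x2 − x1 ≥ -2.
Adding all 3 inequalities: the left sides telescope to 0, and the right sides sum to 4 + (-1) + (-2) = 1. So 0 ≥ 1, which is false.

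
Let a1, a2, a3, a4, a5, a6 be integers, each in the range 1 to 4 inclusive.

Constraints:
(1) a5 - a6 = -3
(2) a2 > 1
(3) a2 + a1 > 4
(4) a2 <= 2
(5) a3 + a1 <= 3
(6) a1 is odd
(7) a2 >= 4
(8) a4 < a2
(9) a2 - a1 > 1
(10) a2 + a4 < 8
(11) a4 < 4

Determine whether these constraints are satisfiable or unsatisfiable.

From constraint 7: a2 ≥ 4. From constraint 4: a2 ≤ 2. But 2 < 4, so no value of a2 works.

Unsatisfiable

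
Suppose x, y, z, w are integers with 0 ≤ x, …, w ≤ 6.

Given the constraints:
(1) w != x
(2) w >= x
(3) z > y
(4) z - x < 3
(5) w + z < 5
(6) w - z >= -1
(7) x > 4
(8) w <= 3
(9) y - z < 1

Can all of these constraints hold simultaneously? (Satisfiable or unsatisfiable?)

Unsatisfiable

From constraint 7: x ≥ 5. From constraints 2 and 8: x ≤ w and w ≤ 3, so x ≤ 3. But 3 < 5, so no value of x works.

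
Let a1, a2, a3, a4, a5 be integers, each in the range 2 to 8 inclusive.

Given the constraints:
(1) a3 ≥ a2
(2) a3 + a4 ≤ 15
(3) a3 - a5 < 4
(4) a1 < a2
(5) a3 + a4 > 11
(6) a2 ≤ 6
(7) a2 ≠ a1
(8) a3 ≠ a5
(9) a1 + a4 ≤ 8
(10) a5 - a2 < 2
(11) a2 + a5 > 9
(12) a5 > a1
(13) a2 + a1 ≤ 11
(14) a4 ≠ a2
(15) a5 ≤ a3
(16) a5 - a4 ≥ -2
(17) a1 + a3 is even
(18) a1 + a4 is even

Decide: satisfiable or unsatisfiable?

The assignment a1 = 3, a2 = 6, a3 = 7, a4 = 5, a5 = 6 works:
  constraint 2 holds since a3 + a4 = 12.
  constraint 3 holds since a3 - a5 = 1.
The rest check out directly.

Satisfiable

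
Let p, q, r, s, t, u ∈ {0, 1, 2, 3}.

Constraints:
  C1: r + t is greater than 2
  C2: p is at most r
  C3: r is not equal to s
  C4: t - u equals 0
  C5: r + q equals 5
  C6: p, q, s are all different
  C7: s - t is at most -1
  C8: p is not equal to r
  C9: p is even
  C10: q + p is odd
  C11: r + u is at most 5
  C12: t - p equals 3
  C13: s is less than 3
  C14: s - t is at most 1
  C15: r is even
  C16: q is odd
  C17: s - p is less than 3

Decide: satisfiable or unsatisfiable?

Take p = 0, q = 3, r = 2, s = 1, t = 3, u = 3. Then constraint 1: r + t = 5; constraint 4: t - u = 0; constraint 5: r + q = 5, and every other listed constraint is also met.

Satisfiable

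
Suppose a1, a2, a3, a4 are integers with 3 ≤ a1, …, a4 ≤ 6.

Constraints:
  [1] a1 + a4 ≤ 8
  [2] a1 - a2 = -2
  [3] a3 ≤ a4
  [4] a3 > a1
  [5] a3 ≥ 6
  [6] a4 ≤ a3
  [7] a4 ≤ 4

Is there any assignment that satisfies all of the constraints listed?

From constraints 3 and 5: a4 ≥ a3 and a3 ≥ 6, so a4 ≥ 6. From constraint 7: a4 ≤ 4. But 4 < 6, so no value of a4 works.

Unsatisfiable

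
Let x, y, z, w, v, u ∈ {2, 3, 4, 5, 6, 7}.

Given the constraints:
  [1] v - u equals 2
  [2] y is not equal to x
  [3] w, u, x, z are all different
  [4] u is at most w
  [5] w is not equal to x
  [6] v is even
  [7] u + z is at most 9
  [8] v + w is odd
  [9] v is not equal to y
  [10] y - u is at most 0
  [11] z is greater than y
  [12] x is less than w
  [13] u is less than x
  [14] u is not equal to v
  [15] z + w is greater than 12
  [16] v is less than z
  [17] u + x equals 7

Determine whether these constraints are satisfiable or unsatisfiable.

Satisfiable

Try x = 5, y = 2, z = 6, w = 7, v = 4, u = 2.
Check constraint 1: v - u = 2; constraint 7: u + z = 8. The remaining constraints are straightforward to verify.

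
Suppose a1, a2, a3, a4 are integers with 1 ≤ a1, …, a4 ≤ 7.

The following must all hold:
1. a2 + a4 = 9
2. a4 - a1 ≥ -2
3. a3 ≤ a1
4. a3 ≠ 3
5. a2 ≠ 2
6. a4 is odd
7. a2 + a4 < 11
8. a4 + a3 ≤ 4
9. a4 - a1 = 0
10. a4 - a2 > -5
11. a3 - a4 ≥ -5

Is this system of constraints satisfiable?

Satisfiable

Try a1 = 3, a2 = 6, a3 = 1, a4 = 3.
Check constraint 1: a2 + a4 = 9; constraint 2: a4 - a1 = 0. The remaining constraints are straightforward to verify.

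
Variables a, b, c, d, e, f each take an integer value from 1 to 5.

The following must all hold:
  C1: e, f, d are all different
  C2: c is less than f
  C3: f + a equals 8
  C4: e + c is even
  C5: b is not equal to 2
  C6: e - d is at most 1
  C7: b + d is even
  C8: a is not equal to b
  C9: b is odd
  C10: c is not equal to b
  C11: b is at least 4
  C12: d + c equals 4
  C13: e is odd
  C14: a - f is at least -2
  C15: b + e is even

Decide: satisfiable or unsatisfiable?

The assignment a = 4, b = 5, c = 1, d = 3, e = 1, f = 4 works:
  constraint 3 holds since f + a = 8.
  constraint 6 holds since e - d = -2.
  constraint 12 holds since d + c = 4.
The rest check out directly.

Satisfiable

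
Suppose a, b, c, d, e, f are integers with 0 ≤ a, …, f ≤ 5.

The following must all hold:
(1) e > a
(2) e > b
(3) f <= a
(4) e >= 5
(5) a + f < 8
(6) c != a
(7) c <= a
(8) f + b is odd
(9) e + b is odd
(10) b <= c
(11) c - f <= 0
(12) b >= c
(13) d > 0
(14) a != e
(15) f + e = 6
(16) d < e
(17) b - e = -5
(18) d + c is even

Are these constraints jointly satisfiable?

Try a = 4, b = 0, c = 0, d = 2, e = 5, f = 1.
Check constraint 5: a + f = 5; constraint 11: c - f = -1; constraint 15: f + e = 6. The remaining constraints are straightforward to verify.

Satisfiable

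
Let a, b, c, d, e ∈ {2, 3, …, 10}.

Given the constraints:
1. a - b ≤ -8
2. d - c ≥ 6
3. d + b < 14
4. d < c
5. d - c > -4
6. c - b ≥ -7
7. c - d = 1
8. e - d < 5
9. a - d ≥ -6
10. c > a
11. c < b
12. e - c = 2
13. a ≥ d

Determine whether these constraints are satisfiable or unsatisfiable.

Unsatisfiable

Constraints 1, 2, 6, and 9 give a − d ≥ -6, d − c ≥ 6, c − b ≥ -7, b − a ≥ 8.
Adding all 4 inequalities: the left sides telescope to 0, and the right sides sum to (-6) + 6 + (-7) + 8 = 1. So 0 ≥ 1, which is false.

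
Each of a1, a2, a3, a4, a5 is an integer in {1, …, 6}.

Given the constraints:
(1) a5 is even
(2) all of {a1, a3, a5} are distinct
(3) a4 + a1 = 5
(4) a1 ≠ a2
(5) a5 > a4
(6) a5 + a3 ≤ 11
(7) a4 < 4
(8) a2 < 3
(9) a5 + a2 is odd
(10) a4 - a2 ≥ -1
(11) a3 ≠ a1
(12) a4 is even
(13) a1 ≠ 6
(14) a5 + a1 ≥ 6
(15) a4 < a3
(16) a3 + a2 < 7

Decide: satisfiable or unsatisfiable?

The assignment a1 = 3, a2 = 1, a3 = 5, a4 = 2, a5 = 6 works:
  constraint 3 holds since a4 + a1 = 5.
  constraint 6 holds since a5 + a3 = 11.
The rest check out directly.

Satisfiable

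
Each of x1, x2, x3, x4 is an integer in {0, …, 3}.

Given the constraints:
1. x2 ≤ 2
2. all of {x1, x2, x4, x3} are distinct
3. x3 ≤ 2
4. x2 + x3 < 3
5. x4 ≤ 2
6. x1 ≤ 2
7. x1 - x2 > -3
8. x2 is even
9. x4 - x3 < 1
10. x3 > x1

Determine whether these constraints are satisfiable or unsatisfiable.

Constraints 1, 3, 5, and 6 confine each of x1, x2, x4, x3 to the 3 values {0, …, 2} (the domain already gives each ≥ 0).
Constraint 2 requires all 4 of them to be distinct, but only 3 values are available — impossible by the pigeonhole principle.

Unsatisfiable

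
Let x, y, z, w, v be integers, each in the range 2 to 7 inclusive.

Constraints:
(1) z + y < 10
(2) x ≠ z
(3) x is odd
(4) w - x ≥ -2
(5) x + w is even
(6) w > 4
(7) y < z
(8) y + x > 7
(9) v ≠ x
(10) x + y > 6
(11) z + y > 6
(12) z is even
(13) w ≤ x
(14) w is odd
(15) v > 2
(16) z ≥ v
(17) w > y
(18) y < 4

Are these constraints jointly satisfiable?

Satisfiable

The assignment x = 5, y = 3, z = 6, w = 5, v = 6 works:
  constraint 1 holds since z + y = 9.
  constraint 4 holds since w - x = 0.
  constraint 8 holds since y + x = 8.
The rest check out directly.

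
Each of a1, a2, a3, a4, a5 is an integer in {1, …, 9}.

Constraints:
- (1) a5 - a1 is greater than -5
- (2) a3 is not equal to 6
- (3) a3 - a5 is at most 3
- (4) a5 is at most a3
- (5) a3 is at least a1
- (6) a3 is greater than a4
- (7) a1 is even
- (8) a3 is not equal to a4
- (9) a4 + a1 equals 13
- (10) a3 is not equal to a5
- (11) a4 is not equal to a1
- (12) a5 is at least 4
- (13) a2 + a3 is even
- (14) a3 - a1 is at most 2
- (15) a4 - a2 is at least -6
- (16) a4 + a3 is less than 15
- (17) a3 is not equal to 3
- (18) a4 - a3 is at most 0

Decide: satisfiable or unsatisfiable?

Try a1 = 8, a2 = 8, a3 = 8, a4 = 5, a5 = 5.
Check constraint 1: a5 - a1 = -3; constraint 3: a3 - a5 = 3. The remaining constraints are straightforward to verify.

Satisfiable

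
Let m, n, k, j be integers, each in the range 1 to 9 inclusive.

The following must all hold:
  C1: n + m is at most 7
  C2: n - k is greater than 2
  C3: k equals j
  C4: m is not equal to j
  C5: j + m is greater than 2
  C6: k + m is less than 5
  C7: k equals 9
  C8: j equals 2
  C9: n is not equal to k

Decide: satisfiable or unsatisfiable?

Unsatisfiable

Constraint 7 fixes k = 9 and constraint 8 fixes j = 2, but constraint 3 requires k = j. Since 9 ≠ 2, contradiction.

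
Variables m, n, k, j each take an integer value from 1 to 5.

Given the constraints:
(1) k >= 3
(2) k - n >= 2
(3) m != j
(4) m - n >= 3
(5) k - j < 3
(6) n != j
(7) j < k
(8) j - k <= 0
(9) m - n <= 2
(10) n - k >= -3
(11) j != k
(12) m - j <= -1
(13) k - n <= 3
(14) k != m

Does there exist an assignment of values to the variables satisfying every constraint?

Constraints 4, 8, 10, and 12 give n − k ≥ -3, k − j ≥ 0, j − m ≥ 1, m − n ≥ 3.
Adding all 4 inequalities: the left sides telescope to 0, and the right sides sum to (-3) + 0 + 1 + 3 = 1. So 0 ≥ 1, which is false.

Unsatisfiable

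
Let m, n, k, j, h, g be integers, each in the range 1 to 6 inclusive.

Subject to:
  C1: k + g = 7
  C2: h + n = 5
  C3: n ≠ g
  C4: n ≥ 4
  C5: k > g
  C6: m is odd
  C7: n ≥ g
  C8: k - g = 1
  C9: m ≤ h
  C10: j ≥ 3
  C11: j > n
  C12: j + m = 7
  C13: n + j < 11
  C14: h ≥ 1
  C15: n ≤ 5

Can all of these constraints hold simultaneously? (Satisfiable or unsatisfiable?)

Try m = 1, n = 4, k = 4, j = 6, h = 1, g = 3.
Check constraint 1: k + g = 7; constraint 2: h + n = 5. The remaining constraints are straightforward to verify.

Satisfiable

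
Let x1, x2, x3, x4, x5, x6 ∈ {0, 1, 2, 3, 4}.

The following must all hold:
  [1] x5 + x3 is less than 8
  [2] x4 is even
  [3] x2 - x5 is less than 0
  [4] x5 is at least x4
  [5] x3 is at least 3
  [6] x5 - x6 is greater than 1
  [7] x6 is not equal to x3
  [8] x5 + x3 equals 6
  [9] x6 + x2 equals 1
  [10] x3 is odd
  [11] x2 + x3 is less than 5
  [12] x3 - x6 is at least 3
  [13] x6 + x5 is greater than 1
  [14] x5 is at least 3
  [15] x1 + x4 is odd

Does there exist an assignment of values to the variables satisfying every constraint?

Take x1 = 1, x2 = 1, x3 = 3, x4 = 2, x5 = 3, x6 = 0. Then constraint 1: x5 + x3 = 6; constraint 3: x2 - x5 = -2, and every other listed constraint is also met.

Satisfiable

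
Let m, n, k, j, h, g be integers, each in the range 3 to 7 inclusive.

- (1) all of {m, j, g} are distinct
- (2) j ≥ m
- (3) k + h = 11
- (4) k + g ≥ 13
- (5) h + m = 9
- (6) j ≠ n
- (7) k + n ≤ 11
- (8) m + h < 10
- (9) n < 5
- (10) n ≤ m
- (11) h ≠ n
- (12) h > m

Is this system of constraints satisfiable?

Take m = 4, n = 4, k = 6, j = 5, h = 5, g = 7. Then constraint 3: k + h = 11; constraint 4: k + g = 13, and every other listed constraint is also met.

Satisfiable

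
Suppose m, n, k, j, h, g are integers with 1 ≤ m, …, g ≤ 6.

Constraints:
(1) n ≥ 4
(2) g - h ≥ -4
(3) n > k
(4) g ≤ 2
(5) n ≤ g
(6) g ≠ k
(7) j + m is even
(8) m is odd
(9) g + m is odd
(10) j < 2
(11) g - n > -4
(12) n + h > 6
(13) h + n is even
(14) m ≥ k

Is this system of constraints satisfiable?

Unsatisfiable

From constraint 1: n ≥ 4. From constraints 4 and 5: n ≤ g and g ≤ 2, so n ≤ 2. But 2 < 4, so no value of n works.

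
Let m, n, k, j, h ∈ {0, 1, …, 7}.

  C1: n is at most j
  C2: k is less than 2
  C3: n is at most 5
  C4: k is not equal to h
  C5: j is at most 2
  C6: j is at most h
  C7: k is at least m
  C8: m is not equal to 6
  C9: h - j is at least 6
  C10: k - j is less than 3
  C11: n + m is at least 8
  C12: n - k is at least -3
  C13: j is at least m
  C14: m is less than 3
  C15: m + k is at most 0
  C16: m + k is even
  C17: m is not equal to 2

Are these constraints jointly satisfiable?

From constraint 3: n ≤ 5. From constraints 5 and 13: m ≤ j ≤ 2. Hence n + m ≤ 7. But constraint 11 requires n + m ≥ 8, and 8 > 7. Contradiction.

Unsatisfiable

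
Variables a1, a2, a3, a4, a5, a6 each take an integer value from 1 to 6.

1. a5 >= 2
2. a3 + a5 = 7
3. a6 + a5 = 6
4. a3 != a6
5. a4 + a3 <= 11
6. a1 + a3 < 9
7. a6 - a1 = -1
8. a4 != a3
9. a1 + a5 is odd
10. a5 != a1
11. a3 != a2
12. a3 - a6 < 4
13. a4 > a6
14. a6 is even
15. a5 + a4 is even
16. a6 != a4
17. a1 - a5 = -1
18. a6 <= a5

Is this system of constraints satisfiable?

Satisfiable

Take a1 = 3, a2 = 2, a3 = 3, a4 = 6, a5 = 4, a6 = 2. Then constraint 2: a3 + a5 = 7; constraint 3: a6 + a5 = 6; constraint 5: a4 + a3 = 9, and every other listed constraint is also met.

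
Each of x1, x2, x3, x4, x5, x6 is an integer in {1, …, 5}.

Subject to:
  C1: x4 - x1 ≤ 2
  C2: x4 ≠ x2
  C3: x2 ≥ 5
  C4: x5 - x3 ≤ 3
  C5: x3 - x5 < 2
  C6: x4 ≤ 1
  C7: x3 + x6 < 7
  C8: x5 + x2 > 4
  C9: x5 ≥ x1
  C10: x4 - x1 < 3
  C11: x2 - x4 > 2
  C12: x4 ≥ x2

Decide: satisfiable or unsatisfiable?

Unsatisfiable

From constraints 3 and 12: x4 ≥ x2 and x2 ≥ 5, so x4 ≥ 5. From constraint 6: x4 ≤ 1. But 1 < 5, so no value of x4 works.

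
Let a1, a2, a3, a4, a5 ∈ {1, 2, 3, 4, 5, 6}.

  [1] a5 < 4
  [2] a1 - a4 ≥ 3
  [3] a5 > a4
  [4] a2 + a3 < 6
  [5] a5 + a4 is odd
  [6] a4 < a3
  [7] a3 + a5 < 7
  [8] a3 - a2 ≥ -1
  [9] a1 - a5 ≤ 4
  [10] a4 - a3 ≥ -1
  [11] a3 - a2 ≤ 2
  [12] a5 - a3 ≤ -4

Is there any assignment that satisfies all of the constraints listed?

Unsatisfiable

Constraints 2, 9, 10, and 12 give a3 − a5 ≥ 4, a5 − a1 ≥ -4, a1 − a4 ≥ 3, a4 − a3 ≥ -1.
Adding all 4 inequalities: the left sides telescope to 0, and the right sides sum to 4 + (-4) + 3 + (-1) = 2. So 0 ≥ 2, which is false.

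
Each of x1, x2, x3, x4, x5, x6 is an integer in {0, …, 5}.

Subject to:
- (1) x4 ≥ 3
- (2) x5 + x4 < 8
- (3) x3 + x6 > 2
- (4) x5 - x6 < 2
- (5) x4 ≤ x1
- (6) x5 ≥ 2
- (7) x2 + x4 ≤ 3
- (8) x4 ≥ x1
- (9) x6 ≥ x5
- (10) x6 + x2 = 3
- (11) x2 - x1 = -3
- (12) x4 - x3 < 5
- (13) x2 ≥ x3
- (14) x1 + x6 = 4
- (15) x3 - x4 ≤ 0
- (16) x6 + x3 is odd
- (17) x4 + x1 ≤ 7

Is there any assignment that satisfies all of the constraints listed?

Unsatisfiable

From constraints 1 and 5: x1 ≥ x4 ≥ 3. From constraints 6 and 9: x6 ≥ x5 ≥ 2. Hence x1 + x6 ≥ 5. But constraint 14 requires x1 + x6 = 4, and 4 < 5. Contradiction.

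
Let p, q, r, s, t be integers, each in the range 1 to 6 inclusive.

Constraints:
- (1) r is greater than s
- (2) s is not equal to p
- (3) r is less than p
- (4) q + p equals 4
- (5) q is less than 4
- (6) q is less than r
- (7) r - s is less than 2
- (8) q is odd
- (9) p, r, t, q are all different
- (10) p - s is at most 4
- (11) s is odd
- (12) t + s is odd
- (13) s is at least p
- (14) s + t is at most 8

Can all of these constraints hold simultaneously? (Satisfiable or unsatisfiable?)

Constraints 1, 3, and 13 give p ≤ s, s < r, r < p. Chaining: p ≤ s < r < p, which forces p < p — impossible.

Unsatisfiable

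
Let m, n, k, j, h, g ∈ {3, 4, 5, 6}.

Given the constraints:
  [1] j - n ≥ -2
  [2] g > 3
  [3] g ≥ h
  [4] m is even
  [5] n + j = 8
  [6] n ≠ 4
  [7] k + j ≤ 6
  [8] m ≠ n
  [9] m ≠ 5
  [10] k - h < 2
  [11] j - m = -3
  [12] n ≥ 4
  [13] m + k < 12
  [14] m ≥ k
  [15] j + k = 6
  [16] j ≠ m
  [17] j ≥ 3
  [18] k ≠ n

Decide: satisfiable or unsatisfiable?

Setting (m, n, k, j, h, g) = (6, 5, 3, 3, 3, 5) satisfies everything: constraint 1: j - n = -2; constraint 5: n + j = 8; constraint 7: k + j = 6, and the others follow.

Satisfiable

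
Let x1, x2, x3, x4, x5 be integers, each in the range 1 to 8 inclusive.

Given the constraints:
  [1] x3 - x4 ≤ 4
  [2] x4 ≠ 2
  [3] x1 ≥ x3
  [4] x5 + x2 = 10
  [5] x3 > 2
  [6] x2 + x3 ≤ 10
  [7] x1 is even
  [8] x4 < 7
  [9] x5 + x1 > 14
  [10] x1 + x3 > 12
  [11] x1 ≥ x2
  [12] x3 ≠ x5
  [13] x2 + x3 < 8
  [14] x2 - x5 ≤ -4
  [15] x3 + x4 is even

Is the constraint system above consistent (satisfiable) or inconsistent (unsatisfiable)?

Satisfiable

Try x1 = 8, x2 = 2, x3 = 5, x4 = 3, x5 = 8.
Check constraint 1: x3 - x4 = 2; constraint 4: x5 + x2 = 10. The remaining constraints are straightforward to verify.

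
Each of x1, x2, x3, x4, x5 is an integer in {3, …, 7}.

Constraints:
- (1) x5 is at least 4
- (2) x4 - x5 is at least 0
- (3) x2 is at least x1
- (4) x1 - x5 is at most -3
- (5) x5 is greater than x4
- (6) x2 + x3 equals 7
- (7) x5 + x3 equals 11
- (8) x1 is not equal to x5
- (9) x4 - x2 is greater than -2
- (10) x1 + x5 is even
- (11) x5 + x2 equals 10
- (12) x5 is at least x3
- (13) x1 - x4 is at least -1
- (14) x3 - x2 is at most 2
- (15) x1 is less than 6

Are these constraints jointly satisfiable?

Constraints 2, 4, and 13 give x4 − x5 ≥ 0, x5 − x1 ≥ 3, x1 − x4 ≥ -1.
Adding all 3 inequalities: the left sides telescope to 0, and the right sides sum to 0 + 3 + (-1) = 2. So 0 ≥ 2, which is false.

Unsatisfiable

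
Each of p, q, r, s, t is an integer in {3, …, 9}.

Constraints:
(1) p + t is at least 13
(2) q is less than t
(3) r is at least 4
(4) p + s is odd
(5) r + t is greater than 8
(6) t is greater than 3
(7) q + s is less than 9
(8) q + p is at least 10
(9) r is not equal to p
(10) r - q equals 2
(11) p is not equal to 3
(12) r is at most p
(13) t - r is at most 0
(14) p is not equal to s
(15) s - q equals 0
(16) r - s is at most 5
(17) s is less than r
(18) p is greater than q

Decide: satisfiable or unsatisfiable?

Satisfiable

One satisfying assignment is p = 8, q = 3, r = 5, s = 3, t = 5.
For the less obvious constraints — constraint 1: p + t = 13; constraint 5: r + t = 10; constraint 7: q + s = 6 — and the others hold by inspection.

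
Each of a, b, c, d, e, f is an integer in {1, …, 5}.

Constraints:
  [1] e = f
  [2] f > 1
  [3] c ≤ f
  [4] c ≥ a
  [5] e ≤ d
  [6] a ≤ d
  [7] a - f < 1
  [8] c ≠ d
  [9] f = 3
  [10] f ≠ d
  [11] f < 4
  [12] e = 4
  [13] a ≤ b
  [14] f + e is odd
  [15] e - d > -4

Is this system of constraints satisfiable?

Unsatisfiable

Constraint 12 fixes e = 4 and constraint 9 fixes f = 3, but constraint 1 requires e = f. Since 4 ≠ 3, contradiction.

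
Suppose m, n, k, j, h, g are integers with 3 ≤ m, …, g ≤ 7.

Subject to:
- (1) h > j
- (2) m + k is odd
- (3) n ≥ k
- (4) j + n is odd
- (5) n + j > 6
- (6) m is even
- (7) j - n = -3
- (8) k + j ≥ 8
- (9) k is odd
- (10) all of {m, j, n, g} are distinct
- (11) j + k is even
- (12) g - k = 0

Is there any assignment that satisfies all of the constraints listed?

Satisfiable

The assignment m = 4, n = 6, k = 5, j = 3, h = 7, g = 5 works:
  constraint 5 holds since n + j = 9.
  constraint 7 holds since j - n = -3.
  constraint 8 holds since k + j = 8.
The rest check out directly.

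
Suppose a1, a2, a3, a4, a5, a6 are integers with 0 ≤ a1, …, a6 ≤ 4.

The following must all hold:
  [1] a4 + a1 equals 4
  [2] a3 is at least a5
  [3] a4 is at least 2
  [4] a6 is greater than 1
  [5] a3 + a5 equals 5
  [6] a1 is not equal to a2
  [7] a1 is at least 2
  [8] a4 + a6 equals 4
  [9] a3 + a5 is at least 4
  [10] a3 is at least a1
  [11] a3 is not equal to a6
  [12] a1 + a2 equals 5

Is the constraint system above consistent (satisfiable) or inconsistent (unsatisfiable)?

Satisfiable

One satisfying assignment is a1 = 2, a2 = 3, a3 = 3, a4 = 2, a5 = 2, a6 = 2.
For the less obvious constraints — constraint 1: a4 + a1 = 4; constraint 5: a3 + a5 = 5 — and the others hold by inspection.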